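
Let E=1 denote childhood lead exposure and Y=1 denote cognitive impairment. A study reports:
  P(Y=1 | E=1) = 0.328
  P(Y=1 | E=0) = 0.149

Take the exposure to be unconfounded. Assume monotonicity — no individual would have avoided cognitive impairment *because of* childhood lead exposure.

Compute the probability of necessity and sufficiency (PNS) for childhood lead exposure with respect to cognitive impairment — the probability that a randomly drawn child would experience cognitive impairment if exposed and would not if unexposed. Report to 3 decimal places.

Let p₁ = 0.328, p₀ = 0.149.
Under exogeneity and monotonicity, PNS = p₁ − p₀.
PNS = 0.328 − 0.149 = 0.179

PNS ≈ 0.179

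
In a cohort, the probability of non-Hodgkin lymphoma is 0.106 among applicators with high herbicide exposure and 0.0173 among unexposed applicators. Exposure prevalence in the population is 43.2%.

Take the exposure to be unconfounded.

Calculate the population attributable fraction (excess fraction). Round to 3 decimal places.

Let p₁ = 0.106, p₀ = 0.0173.
Overall risk P(Y=1) = π·p₁ + (1−π)·p₀ = 0.432×0.106 + 0.568×0.0173 = 0.055618.
Under exogeneity, PAF = [P(Y=1) − p₀] / P(Y=1).
PAF = (0.055618 − 0.0173) / 0.055618 ≈ 0.6890

PAF ≈ 0.689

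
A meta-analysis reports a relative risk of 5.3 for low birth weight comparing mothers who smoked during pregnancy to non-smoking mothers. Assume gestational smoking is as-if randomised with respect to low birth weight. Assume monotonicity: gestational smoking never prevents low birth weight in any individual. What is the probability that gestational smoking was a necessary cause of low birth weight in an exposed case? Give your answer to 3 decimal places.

Under exogeneity and monotonicity, PN = (RR − 1) / RR = 1 − 1/RR.
PN = (5.3 − 1) / 5.3 = 4.3 / 5.3 ≈ 0.8113

PN ≈ 0.811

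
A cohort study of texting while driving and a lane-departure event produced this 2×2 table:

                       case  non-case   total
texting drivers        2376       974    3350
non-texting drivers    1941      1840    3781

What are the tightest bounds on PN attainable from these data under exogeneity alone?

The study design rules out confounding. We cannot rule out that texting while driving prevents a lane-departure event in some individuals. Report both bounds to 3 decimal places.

p₁ = P(outcome | exposed) = 2376/3350 = 0.70925
p₀ = P(outcome | unexposed) = 1941/3781 = 0.51336
Under exogeneity alone the bounds on PN are max{0,(p₁−p₀)/p₁} ≤ PN ≤ min{1,(1−p₀)/p₁}.
  lower = (p₁ − p₀)/p₁ = 0.1959 / 0.70925 ≈ 0.2762
  upper = min{1, (1 − p₀)/p₁} = 0.48664 / 0.70925 ≈ 0.6861

0.276 ≤ PN ≤ 0.686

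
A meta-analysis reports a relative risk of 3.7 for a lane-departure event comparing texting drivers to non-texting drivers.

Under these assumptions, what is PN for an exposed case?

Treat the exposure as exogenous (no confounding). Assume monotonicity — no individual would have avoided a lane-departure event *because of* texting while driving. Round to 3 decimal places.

Under exogeneity and monotonicity, PN = (RR − 1) / RR = 1 − 1/RR.
PN = (3.7 − 1) / 3.7 = 2.7 / 3.7 ≈ 0.7297

PN ≈ 0.730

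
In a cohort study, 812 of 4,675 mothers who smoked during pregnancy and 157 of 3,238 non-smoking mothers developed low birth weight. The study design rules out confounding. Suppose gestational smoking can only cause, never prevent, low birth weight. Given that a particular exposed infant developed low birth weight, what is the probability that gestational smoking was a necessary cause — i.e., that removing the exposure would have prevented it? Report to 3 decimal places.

p₁ = P(outcome | exposed) = 812/4675 = 0.17369
p₀ = P(outcome | unexposed) = 157/3238 = 0.048487
Under exogeneity and monotonicity, PN = (p₁ − p₀) / p₁.
PN = (0.17369 − 0.048487) / 0.17369 = 0.1252 / 0.17369 ≈ 0.7208

PN ≈ 0.721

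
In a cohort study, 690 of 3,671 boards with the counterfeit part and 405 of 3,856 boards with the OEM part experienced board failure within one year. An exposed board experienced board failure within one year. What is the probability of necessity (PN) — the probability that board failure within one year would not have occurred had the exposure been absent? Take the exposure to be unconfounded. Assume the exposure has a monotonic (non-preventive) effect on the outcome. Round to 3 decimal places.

p₁ = P(outcome | exposed) = 690/3671 = 0.18796
p₀ = P(outcome | unexposed) = 405/3856 = 0.10503
Under exogeneity and monotonicity, PN = (p₁ − p₀) / p₁.
PN = (0.18796 − 0.10503) / 0.18796 = 0.082929 / 0.18796 ≈ 0.4412

PN ≈ 0.441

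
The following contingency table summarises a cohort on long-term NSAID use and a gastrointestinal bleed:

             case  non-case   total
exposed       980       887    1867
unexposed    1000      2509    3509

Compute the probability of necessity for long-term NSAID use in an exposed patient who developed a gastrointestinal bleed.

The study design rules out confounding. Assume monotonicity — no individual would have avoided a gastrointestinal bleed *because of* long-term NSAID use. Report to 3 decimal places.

p₁ = P(outcome | exposed) = 980/1867 = 0.52491
p₀ = P(outcome | unexposed) = 1000/3509 = 0.28498
Under exogeneity and monotonicity, PN = (p₁ − p₀)/p₁.
PN = (0.52491 − 0.28498) / 0.52491 ≈ 0.4571

PN ≈ 0.457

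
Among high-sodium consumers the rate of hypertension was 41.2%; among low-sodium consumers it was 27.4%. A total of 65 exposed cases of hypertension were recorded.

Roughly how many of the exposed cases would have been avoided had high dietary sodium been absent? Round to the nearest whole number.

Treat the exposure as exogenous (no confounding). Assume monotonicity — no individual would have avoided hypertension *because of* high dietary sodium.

p₁ = 0.412, p₀ = 0.274.
PN = (p₁ − p₀)/p₁ = (0.412 − 0.274) / 0.412 ≈ 0.33495.
Attributable cases ≈ PN × (exposed cases) = 0.33495 × 65 ≈ 21.77.

about 22 cases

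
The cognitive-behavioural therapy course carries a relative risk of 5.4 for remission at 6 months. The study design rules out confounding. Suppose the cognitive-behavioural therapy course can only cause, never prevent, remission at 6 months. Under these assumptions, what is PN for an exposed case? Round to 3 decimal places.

PN ≈ 0.815

Under exogeneity and monotonicity, PN = (RR − 1) / RR = 1 − 1/RR.
PN = (5.4 − 1) / 5.4 = 4.4 / 5.4 ≈ 0.8148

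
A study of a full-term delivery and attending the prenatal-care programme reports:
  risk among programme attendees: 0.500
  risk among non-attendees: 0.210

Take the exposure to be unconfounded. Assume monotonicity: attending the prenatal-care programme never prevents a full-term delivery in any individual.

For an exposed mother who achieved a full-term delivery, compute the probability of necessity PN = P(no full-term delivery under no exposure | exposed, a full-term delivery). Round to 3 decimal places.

PN ≈ 0.580

Let p₁ = 0.5, p₀ = 0.21.
Under exogeneity and monotonicity, PN = (p₁ − p₀) / p₁.
PN = (0.5 − 0.21) / 0.5 = 0.29 / 0.5 ≈ 0.5800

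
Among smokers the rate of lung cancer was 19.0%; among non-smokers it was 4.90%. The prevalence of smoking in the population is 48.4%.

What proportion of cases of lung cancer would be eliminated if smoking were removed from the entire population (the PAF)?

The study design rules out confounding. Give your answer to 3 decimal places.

PAF ≈ 0.582

p₁ = 0.19, p₀ = 0.049.
Overall risk P(Y=1) = π·p₁ + (1−π)·p₀ = 0.484×0.19 + 0.516×0.049 = 0.11724.
Under exogeneity, PAF = [P(Y=1) − p₀] / P(Y=1).
PAF = (0.11724 − 0.049) / 0.11724 ≈ 0.5821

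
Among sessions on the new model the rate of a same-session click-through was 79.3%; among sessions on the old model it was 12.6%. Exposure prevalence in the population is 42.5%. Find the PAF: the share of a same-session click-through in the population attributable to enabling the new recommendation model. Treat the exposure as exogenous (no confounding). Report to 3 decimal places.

p₁ = 0.793, p₀ = 0.126.
Overall risk P(Y=1) = π·p₁ + (1−π)·p₀ = 0.425×0.793 + 0.575×0.126 = 0.40947.
Under exogeneity, PAF = [P(Y=1) − p₀] / P(Y=1).
PAF = (0.40947 − 0.126) / 0.40947 ≈ 0.6923

PAF ≈ 0.692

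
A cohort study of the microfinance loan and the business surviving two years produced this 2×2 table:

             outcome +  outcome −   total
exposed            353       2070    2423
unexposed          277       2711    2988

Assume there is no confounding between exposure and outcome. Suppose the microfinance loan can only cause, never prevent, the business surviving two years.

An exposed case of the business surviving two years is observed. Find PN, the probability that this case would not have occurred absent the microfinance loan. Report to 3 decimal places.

p₁ = P(outcome | exposed) = 353/2423 = 0.14569
p₀ = P(outcome | unexposed) = 277/2988 = 0.092704
Under exogeneity and monotonicity, PN = (p₁ − p₀)/p₁.
PN = (0.14569 − 0.092704) / 0.14569 ≈ 0.3637

PN ≈ 0.364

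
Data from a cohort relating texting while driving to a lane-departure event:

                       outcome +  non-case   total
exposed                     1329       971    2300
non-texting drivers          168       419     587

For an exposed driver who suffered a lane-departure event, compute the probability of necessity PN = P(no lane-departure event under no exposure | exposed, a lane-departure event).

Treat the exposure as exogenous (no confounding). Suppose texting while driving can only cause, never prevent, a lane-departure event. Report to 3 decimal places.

p₁ = P(outcome | exposed) = 1329/2300 = 0.57783
p₀ = P(outcome | unexposed) = 168/587 = 0.2862
Under exogeneity and monotonicity, PN = (p₁ − p₀)/p₁.
PN = (0.57783 − 0.2862) / 0.57783 ≈ 0.5047

PN ≈ 0.505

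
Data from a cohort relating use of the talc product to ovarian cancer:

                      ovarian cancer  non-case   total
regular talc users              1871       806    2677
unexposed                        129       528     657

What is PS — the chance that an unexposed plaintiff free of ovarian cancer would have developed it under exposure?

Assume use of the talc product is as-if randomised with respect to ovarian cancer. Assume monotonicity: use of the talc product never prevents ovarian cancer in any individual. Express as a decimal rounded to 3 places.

PS ≈ 0.625

p₁ = P(outcome | exposed) = 1871/2677 = 0.69892
p₀ = P(outcome | unexposed) = 129/657 = 0.19635
Under exogeneity and monotonicity, PS = (p₁ − p₀) / (1 − p₀).
PS = (0.69892 − 0.19635) / (1 − 0.19635) = 0.50257 / 0.80365 ≈ 0.6254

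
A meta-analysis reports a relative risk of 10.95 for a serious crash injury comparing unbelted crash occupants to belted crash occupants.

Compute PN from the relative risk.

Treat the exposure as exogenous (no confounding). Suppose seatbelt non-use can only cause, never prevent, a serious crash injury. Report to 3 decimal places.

Under exogeneity and monotonicity, PN = (RR − 1) / RR = 1 − 1/RR.
PN = (10.95 − 1) / 10.95 = 9.95 / 10.95 ≈ 0.9087

PN ≈ 0.909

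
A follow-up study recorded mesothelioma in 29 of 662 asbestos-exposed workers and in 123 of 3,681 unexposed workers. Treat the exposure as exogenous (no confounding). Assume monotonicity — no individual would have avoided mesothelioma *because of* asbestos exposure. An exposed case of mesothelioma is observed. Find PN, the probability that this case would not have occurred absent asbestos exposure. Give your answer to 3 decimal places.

PN ≈ 0.237

p₁ = P(outcome | exposed) = 29/662 = 0.043807
p₀ = P(outcome | unexposed) = 123/3681 = 0.033415
Under exogeneity and monotonicity, PN = (p₁ − p₀) / p₁.
PN = (0.043807 − 0.033415) / 0.043807 = 0.010392 / 0.043807 ≈ 0.2372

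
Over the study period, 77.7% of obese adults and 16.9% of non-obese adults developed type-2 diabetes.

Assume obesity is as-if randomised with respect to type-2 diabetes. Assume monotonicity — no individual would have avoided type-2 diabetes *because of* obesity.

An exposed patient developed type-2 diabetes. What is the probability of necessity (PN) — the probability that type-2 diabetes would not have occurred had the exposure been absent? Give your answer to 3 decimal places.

p₁ = 0.777, p₀ = 0.169.
Under exogeneity and monotonicity, PN = (p₁ − p₀) / p₁.
PN = (0.777 − 0.169) / 0.777 = 0.608 / 0.777 ≈ 0.7825

PN ≈ 0.782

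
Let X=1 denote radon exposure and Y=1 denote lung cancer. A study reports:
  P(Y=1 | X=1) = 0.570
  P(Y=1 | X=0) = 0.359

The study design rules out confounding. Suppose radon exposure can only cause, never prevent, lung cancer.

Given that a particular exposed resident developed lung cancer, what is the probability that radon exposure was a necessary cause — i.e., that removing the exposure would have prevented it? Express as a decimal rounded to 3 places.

PN ≈ 0.370

Let p₁ = 0.57, p₀ = 0.359.
Under exogeneity and monotonicity, PN = (p₁ − p₀) / p₁.
PN = (0.57 − 0.359) / 0.57 = 0.211 / 0.57 ≈ 0.3702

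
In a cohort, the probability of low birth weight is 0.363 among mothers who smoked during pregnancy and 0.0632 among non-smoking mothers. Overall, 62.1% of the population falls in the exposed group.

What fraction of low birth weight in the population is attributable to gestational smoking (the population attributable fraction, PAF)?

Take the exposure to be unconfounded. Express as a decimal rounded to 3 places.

Let p₁ = 0.363, p₀ = 0.0632.
Overall risk P(Y=1) = π·p₁ + (1−π)·p₀ = 0.621×0.363 + 0.379×0.0632 = 0.24938.
Under exogeneity, PAF = [P(Y=1) − p₀] / P(Y=1).
PAF = (0.24938 − 0.0632) / 0.24938 ≈ 0.7466

PAF ≈ 0.747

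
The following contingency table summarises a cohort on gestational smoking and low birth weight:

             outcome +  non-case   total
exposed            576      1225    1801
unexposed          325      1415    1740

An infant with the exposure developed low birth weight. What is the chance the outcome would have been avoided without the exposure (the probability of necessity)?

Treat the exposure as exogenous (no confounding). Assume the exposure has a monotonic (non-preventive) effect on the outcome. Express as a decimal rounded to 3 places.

p₁ = P(outcome | exposed) = 576/1801 = 0.31982
p₀ = P(outcome | unexposed) = 325/1740 = 0.18678
Under exogeneity and monotonicity, PN = (p₁ − p₀)/p₁.
PN = (0.31982 − 0.18678) / 0.31982 ≈ 0.4160

PN ≈ 0.416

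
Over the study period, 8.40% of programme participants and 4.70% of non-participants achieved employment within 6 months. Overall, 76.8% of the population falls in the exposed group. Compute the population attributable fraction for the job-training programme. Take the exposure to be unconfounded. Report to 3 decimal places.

PAF ≈ 0.377

p₁ = 0.084, p₀ = 0.047.
Overall risk P(Y=1) = π·p₁ + (1−π)·p₀ = 0.768×0.084 + 0.232×0.047 = 0.075416.
Under exogeneity, PAF = [P(Y=1) − p₀] / P(Y=1).
PAF = (0.075416 − 0.047) / 0.075416 ≈ 0.3768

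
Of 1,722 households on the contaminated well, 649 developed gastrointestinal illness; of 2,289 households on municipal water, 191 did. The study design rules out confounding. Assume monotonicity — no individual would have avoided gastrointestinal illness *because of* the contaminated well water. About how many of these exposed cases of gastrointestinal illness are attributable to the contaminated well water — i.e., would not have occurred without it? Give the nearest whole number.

p₁ = P(outcome | exposed) = 649/1722 = 0.37689
p₀ = P(outcome | unexposed) = 191/2289 = 0.083443
PN = (p₁ − p₀)/p₁ = (0.37689 − 0.083443) / 0.37689 ≈ 0.77860.
Attributable cases ≈ PN × (exposed cases) = 0.77860 × 649 ≈ 505.31.

about 505 cases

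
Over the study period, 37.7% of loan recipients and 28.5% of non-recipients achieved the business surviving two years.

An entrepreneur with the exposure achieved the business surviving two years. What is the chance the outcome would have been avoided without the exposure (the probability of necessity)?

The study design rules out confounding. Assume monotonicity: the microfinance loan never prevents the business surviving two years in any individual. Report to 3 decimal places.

p₁ = 0.377, p₀ = 0.285.
Under exogeneity and monotonicity, PN = (p₁ − p₀) / p₁.
PN = (0.377 − 0.285) / 0.377 = 0.092 / 0.377 ≈ 0.2440

PN ≈ 0.244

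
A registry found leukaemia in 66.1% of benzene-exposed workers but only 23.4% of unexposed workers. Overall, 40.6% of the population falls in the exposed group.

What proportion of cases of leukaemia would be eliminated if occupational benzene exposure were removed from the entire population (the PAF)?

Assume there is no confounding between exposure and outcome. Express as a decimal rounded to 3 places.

PAF ≈ 0.426

p₁ = 0.661, p₀ = 0.234.
Overall risk P(Y=1) = π·p₁ + (1−π)·p₀ = 0.406×0.661 + 0.594×0.234 = 0.40736.
Under exogeneity, PAF = [P(Y=1) − p₀] / P(Y=1).
PAF = (0.40736 − 0.234) / 0.40736 ≈ 0.4256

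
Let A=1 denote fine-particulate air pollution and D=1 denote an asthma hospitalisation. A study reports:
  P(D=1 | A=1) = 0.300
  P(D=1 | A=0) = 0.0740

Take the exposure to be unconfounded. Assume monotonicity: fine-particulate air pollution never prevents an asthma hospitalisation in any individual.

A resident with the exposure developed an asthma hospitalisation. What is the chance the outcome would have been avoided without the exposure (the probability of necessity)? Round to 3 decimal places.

PN ≈ 0.753

Let p₁ = 0.3, p₀ = 0.074.
Under exogeneity and monotonicity, PN = (p₁ − p₀) / p₁.
PN = (0.3 − 0.074) / 0.3 = 0.226 / 0.3 ≈ 0.7533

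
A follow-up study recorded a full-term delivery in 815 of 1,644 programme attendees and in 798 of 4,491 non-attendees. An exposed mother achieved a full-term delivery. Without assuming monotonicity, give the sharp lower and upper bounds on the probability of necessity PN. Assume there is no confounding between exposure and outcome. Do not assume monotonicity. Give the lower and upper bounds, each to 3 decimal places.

p₁ = P(outcome | exposed) = 815/1644 = 0.49574
p₀ = P(outcome | unexposed) = 798/4491 = 0.17769
Under exogeneity alone the bounds on PN are max{0,(p₁−p₀)/p₁} ≤ PN ≤ min{1,(1−p₀)/p₁}.
  lower = (p₁ − p₀)/p₁ = 0.31805 / 0.49574 ≈ 0.6416
  upper = min{1, (1 − p₀)/p₁} = 0.82231 / 0.49574 ≈ 1.6587 → capped at 1

0.642 ≤ PN ≤ 1.000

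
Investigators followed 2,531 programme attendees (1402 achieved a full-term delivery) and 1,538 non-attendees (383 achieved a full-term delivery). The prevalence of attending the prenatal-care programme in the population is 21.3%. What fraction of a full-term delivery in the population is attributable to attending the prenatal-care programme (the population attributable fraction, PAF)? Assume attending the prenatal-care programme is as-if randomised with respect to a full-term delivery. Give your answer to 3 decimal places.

PAF ≈ 0.207

p₁ = P(outcome | exposed) = 1402/2531 = 0.55393
p₀ = P(outcome | unexposed) = 383/1538 = 0.24902
Overall risk P(Y=1) = π·p₁ + (1−π)·p₀ = 0.213×0.55393 + 0.787×0.24902 = 0.31397.
Under exogeneity, PAF = [P(Y=1) − p₀] / P(Y=1).
PAF = (0.31397 − 0.24902) / 0.31397 ≈ 0.2069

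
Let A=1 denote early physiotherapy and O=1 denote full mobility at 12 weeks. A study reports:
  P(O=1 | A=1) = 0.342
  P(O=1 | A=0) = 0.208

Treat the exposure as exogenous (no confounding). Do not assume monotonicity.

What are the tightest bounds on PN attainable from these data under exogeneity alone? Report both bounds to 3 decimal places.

0.392 ≤ PN ≤ 1.000

Let p₁ = 0.342, p₀ = 0.208.
Under exogeneity alone the bounds on PN are max{0,(p₁−p₀)/p₁} ≤ PN ≤ min{1,(1−p₀)/p₁}.
  lower = (p₁ − p₀)/p₁ = 0.134 / 0.342 ≈ 0.3918
  upper = min{1, (1 − p₀)/p₁} = 0.792 / 0.342 ≈ 2.3158 → capped at 1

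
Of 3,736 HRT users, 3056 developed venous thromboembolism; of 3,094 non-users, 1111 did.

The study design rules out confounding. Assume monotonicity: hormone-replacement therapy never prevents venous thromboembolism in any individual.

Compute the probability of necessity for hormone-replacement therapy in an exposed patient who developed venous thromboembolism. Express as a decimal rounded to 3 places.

p₁ = P(outcome | exposed) = 3056/3736 = 0.81799
p₀ = P(outcome | unexposed) = 1111/3094 = 0.35908
Under exogeneity and monotonicity, PN = (p₁ − p₀) / p₁.
PN = (0.81799 − 0.35908) / 0.81799 = 0.45891 / 0.81799 ≈ 0.5610

PN ≈ 0.561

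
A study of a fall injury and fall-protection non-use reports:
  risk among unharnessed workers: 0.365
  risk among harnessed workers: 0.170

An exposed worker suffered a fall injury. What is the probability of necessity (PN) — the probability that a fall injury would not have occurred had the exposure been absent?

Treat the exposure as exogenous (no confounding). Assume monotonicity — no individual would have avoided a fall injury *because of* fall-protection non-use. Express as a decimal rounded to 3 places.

Let p₁ = 0.365, p₀ = 0.17.
Under exogeneity and monotonicity, PN = (p₁ − p₀) / p₁.
PN = (0.365 − 0.17) / 0.365 = 0.195 / 0.365 ≈ 0.5342

PN ≈ 0.534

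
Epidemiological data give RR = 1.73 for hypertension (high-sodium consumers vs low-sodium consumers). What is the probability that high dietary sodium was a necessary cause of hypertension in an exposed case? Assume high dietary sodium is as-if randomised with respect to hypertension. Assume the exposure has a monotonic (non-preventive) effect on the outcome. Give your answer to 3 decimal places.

Under exogeneity and monotonicity, PN = (RR − 1) / RR = 1 − 1/RR.
PN = (1.73 − 1) / 1.73 = 0.73 / 1.73 ≈ 0.4220

PN ≈ 0.422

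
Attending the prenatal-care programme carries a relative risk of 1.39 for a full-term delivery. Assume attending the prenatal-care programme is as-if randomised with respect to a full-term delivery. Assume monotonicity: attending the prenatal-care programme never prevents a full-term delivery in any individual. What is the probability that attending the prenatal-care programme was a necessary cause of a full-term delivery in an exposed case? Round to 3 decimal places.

PN ≈ 0.281

Under exogeneity and monotonicity, PN = (RR − 1) / RR = 1 − 1/RR.
PN = (1.39 − 1) / 1.39 = 0.39 / 1.39 ≈ 0.2806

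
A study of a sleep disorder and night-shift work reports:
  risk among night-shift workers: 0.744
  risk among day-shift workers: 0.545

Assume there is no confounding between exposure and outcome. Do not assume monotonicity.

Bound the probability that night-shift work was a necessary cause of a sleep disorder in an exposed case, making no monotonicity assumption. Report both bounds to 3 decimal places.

Let p₁ = 0.744, p₀ = 0.545.
Under exogeneity alone the bounds on PN are max{0,(p₁−p₀)/p₁} ≤ PN ≤ min{1,(1−p₀)/p₁}.
  lower = (p₁ − p₀)/p₁ = 0.199 / 0.744 ≈ 0.2675
  upper = min{1, (1 − p₀)/p₁} = 0.455 / 0.744 ≈ 0.6116

0.267 ≤ PN ≤ 0.612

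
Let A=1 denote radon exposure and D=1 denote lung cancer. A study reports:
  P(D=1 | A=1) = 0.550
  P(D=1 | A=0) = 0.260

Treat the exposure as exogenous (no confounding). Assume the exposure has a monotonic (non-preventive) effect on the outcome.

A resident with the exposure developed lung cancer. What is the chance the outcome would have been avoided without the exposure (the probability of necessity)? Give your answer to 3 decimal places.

PN ≈ 0.527

Let p₁ = 0.55, p₀ = 0.26.
Under exogeneity and monotonicity, PN = (p₁ − p₀) / p₁.
PN = (0.55 − 0.26) / 0.55 = 0.29 / 0.55 ≈ 0.5273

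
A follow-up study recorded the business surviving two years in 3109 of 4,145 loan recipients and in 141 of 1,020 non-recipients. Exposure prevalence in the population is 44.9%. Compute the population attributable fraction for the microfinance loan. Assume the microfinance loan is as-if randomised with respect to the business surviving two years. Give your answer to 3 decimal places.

PAF ≈ 0.665

p₁ = P(outcome | exposed) = 3109/4145 = 0.75006
p₀ = P(outcome | unexposed) = 141/1020 = 0.13824
Overall risk P(Y=1) = π·p₁ + (1−π)·p₀ = 0.449×0.75006 + 0.551×0.13824 = 0.41294.
Under exogeneity, PAF = [P(Y=1) − p₀] / P(Y=1).
PAF = (0.41294 − 0.13824) / 0.41294 ≈ 0.6652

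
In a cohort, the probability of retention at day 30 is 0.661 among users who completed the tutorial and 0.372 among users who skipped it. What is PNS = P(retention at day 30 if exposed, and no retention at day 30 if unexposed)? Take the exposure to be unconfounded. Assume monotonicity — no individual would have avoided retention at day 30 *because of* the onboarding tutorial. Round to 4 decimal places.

Let p₁ = 0.661, p₀ = 0.372.
Under exogeneity and monotonicity, PNS = p₁ − p₀.
PNS = 0.661 − 0.372 = 0.289

PNS ≈ 0.2890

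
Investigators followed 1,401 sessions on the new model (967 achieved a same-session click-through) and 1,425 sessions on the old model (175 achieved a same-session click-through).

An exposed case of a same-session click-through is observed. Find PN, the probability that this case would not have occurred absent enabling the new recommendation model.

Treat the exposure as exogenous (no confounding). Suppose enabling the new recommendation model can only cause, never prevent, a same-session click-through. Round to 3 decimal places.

p₁ = P(outcome | exposed) = 967/1401 = 0.69022
p₀ = P(outcome | unexposed) = 175/1425 = 0.12281
Under exogeneity and monotonicity, PN = (p₁ − p₀) / p₁.
PN = (0.69022 − 0.12281) / 0.69022 = 0.56741 / 0.69022 ≈ 0.8221

PN ≈ 0.822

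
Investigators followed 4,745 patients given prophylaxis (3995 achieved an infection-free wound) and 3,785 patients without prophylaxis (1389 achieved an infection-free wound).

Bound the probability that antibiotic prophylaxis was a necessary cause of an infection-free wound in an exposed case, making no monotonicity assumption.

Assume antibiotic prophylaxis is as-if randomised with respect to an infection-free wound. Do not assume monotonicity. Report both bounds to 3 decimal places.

0.564 ≤ PN ≤ 0.752

p₁ = P(outcome | exposed) = 3995/4745 = 0.84194
p₀ = P(outcome | unexposed) = 1389/3785 = 0.36697
Under exogeneity alone the bounds on PN are max{0,(p₁−p₀)/p₁} ≤ PN ≤ min{1,(1−p₀)/p₁}.
  lower = (p₁ − p₀)/p₁ = 0.47496 / 0.84194 ≈ 0.5641
  upper = min{1, (1 − p₀)/p₁} = 0.63303 / 0.84194 ≈ 0.7519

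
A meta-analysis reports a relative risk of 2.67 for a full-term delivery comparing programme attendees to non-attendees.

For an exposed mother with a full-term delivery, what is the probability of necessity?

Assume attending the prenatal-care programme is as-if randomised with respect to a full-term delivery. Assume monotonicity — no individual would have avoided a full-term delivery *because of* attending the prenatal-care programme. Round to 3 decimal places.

Under exogeneity and monotonicity, PN = (RR − 1) / RR = 1 − 1/RR.
PN = (2.67 − 1) / 2.67 = 1.67 / 2.67 ≈ 0.6255

PN ≈ 0.625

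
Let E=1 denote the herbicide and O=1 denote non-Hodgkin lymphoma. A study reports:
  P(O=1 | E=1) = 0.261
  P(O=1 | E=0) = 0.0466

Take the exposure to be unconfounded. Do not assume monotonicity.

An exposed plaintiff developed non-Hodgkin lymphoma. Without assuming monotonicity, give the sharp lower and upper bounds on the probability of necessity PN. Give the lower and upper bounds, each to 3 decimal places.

Let p₁ = 0.261, p₀ = 0.0466.
Under exogeneity alone the bounds on PN are max{0,(p₁−p₀)/p₁} ≤ PN ≤ min{1,(1−p₀)/p₁}.
  lower = (p₁ − p₀)/p₁ = 0.2144 / 0.261 ≈ 0.8215
  upper = min{1, (1 − p₀)/p₁} = 0.9534 / 0.261 ≈ 3.6529 → capped at 1

0.821 ≤ PN ≤ 1.000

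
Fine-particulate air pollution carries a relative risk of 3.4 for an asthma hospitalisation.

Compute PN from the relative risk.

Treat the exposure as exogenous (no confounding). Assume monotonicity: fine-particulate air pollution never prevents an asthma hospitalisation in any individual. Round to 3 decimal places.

Under exogeneity and monotonicity, PN = (RR − 1) / RR = 1 − 1/RR.
PN = (3.4 − 1) / 3.4 = 2.4 / 3.4 ≈ 0.7059

PN ≈ 0.706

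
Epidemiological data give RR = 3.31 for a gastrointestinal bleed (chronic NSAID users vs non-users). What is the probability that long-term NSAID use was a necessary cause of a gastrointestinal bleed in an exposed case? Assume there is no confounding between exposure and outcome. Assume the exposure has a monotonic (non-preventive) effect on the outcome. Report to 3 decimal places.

Under exogeneity and monotonicity, PN = (RR − 1) / RR = 1 − 1/RR.
PN = (3.31 − 1) / 3.31 = 2.31 / 3.31 ≈ 0.6979

PN ≈ 0.698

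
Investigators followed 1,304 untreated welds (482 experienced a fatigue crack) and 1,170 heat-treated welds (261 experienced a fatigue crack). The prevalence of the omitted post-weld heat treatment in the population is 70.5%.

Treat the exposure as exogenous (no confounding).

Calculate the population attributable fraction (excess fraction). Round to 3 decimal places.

p₁ = P(outcome | exposed) = 482/1304 = 0.36963
p₀ = P(outcome | unexposed) = 261/1170 = 0.22308
Overall risk P(Y=1) = π·p₁ + (1−π)·p₀ = 0.705×0.36963 + 0.295×0.22308 = 0.3264.
Under exogeneity, PAF = [P(Y=1) − p₀] / P(Y=1).
PAF = (0.3264 − 0.22308) / 0.3264 ≈ 0.3165

PAF ≈ 0.317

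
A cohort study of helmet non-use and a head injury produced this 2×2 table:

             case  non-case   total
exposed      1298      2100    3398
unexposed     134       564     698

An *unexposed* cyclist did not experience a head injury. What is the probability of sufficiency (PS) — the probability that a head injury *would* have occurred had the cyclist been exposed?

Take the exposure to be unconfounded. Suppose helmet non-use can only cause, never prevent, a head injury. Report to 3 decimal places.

PS ≈ 0.235

p₁ = P(outcome | exposed) = 1298/3398 = 0.38199
p₀ = P(outcome | unexposed) = 134/698 = 0.19198
Under exogeneity and monotonicity, PS = (p₁ − p₀) / (1 − p₀).
PS = (0.38199 − 0.19198) / (1 − 0.19198) = 0.19001 / 0.80802 ≈ 0.2352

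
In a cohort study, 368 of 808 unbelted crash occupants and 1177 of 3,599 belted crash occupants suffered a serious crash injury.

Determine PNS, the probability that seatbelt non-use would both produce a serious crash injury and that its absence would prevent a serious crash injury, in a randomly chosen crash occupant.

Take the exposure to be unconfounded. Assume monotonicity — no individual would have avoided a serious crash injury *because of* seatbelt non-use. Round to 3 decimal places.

p₁ = P(outcome | exposed) = 368/808 = 0.45545
p₀ = P(outcome | unexposed) = 1177/3599 = 0.32704
Under exogeneity and monotonicity, PNS = p₁ − p₀.
PNS = 0.45545 − 0.32704 = 0.12841

PNS ≈ 0.128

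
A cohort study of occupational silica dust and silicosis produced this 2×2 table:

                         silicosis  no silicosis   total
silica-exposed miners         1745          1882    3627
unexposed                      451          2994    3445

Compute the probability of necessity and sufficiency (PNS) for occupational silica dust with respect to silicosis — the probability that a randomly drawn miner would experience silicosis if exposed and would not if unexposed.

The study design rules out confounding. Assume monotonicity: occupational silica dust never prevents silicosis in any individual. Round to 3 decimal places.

PNS ≈ 0.350

p₁ = P(outcome | exposed) = 1745/3627 = 0.48111
p₀ = P(outcome | unexposed) = 451/3445 = 0.13091
Under exogeneity and monotonicity, PNS = p₁ − p₀.
PNS = 0.48111 − 0.13091 = 0.3502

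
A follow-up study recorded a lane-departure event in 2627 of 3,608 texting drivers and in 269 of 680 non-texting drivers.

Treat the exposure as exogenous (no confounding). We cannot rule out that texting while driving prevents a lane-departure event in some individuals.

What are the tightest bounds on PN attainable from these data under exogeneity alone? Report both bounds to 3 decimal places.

0.457 ≤ PN ≤ 0.830

p₁ = P(outcome | exposed) = 2627/3608 = 0.7281
p₀ = P(outcome | unexposed) = 269/680 = 0.39559
Under exogeneity alone the bounds on PN are max{0,(p₁−p₀)/p₁} ≤ PN ≤ min{1,(1−p₀)/p₁}.
  lower = (p₁ − p₀)/p₁ = 0.33252 / 0.7281 ≈ 0.4567
  upper = min{1, (1 − p₀)/p₁} = 0.60441 / 0.7281 ≈ 0.8301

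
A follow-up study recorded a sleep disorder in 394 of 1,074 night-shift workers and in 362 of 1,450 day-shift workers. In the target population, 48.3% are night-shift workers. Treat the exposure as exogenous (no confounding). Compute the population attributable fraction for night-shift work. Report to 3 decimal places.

PAF ≈ 0.185

p₁ = P(outcome | exposed) = 394/1074 = 0.36685
p₀ = P(outcome | unexposed) = 362/1450 = 0.24966
Overall risk P(Y=1) = π·p₁ + (1−π)·p₀ = 0.483×0.36685 + 0.517×0.24966 = 0.30626.
Under exogeneity, PAF = [P(Y=1) − p₀] / P(Y=1).
PAF = (0.30626 − 0.24966) / 0.30626 ≈ 0.1848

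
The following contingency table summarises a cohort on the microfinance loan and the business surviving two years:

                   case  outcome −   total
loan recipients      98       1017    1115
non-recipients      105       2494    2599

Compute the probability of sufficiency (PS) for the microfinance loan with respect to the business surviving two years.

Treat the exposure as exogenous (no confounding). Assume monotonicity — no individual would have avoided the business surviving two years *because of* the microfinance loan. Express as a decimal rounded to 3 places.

PS ≈ 0.049

p₁ = P(outcome | exposed) = 98/1115 = 0.087892
p₀ = P(outcome | unexposed) = 105/2599 = 0.0404
Under exogeneity and monotonicity, PS = (p₁ − p₀)/(1 − p₀).
PS = (0.087892 − 0.0404) / 0.9596 ≈ 0.0495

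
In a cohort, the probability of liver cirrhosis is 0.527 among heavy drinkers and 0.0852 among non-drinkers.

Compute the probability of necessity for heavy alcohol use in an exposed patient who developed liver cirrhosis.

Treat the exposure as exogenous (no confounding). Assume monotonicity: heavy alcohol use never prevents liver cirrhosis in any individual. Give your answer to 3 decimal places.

Let p₁ = 0.527, p₀ = 0.0852.
Under exogeneity and monotonicity, PN = (p₁ − p₀) / p₁.
PN = (0.527 − 0.0852) / 0.527 = 0.4418 / 0.527 ≈ 0.8383

PN ≈ 0.838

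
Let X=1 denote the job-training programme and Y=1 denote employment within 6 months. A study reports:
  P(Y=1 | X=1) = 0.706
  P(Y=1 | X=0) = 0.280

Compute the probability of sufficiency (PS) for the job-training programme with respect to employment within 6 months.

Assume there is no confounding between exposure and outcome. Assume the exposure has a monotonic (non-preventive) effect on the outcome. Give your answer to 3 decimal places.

Let p₁ = 0.706, p₀ = 0.28.
Under exogeneity and monotonicity, PS = (p₁ − p₀) / (1 − p₀).
PS = (0.706 − 0.28) / (1 − 0.28) = 0.426 / 0.72 ≈ 0.5917

PS ≈ 0.592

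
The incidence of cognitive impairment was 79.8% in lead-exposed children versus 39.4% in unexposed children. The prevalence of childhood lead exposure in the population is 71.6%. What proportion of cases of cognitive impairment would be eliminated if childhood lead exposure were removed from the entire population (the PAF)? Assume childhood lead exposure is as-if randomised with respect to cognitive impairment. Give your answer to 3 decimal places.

p₁ = 0.798, p₀ = 0.394.
Overall risk P(Y=1) = π·p₁ + (1−π)·p₀ = 0.716×0.798 + 0.284×0.394 = 0.68326.
Under exogeneity, PAF = [P(Y=1) − p₀] / P(Y=1).
PAF = (0.68326 − 0.394) / 0.68326 ≈ 0.4234

PAF ≈ 0.423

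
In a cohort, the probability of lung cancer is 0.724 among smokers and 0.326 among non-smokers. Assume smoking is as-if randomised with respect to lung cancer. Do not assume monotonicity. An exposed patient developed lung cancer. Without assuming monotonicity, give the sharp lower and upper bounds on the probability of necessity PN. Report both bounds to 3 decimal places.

0.550 ≤ PN ≤ 0.931

Let p₁ = 0.724, p₀ = 0.326.
Under exogeneity alone the bounds on PN are max{0,(p₁−p₀)/p₁} ≤ PN ≤ min{1,(1−p₀)/p₁}.
  lower = (p₁ − p₀)/p₁ = 0.398 / 0.724 ≈ 0.5497
  upper = min{1, (1 − p₀)/p₁} = 0.674 / 0.724 ≈ 0.9309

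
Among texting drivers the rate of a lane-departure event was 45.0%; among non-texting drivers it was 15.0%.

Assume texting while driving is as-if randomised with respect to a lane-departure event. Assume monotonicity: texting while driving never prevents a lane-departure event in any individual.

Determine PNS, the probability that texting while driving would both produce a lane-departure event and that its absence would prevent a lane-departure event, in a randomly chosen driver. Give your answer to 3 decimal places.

PNS ≈ 0.300

p₁ = 0.45, p₀ = 0.15.
Under exogeneity and monotonicity, PNS = p₁ − p₀.
PNS = 0.45 − 0.15 = 0.3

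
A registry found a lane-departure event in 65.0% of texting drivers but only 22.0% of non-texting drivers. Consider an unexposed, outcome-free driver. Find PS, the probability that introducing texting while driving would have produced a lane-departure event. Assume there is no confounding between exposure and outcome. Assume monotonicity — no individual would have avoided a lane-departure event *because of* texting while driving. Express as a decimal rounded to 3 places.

PS ≈ 0.551

p₁ = 0.65, p₀ = 0.22.
Under exogeneity and monotonicity, PS = (p₁ − p₀) / (1 − p₀).
PS = (0.65 − 0.22) / (1 − 0.22) = 0.43 / 0.78 ≈ 0.5513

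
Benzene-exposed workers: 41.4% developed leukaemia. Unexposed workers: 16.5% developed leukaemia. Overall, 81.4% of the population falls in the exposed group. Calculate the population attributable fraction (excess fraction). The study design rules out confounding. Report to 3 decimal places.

PAF ≈ 0.551

p₁ = 0.414, p₀ = 0.165.
Overall risk P(Y=1) = π·p₁ + (1−π)·p₀ = 0.814×0.414 + 0.186×0.165 = 0.36769.
Under exogeneity, PAF = [P(Y=1) − p₀] / P(Y=1).
PAF = (0.36769 − 0.165) / 0.36769 ≈ 0.5512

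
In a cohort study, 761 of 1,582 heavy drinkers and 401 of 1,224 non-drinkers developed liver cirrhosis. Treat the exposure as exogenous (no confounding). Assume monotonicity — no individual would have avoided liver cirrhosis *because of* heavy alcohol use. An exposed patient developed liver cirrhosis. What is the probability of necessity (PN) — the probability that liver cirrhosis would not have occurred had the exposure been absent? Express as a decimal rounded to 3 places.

PN ≈ 0.319

p₁ = P(outcome | exposed) = 761/1582 = 0.48104
p₀ = P(outcome | unexposed) = 401/1224 = 0.32761
Under exogeneity and monotonicity, PN = (p₁ − p₀) / p₁.
PN = (0.48104 − 0.32761) / 0.48104 = 0.15342 / 0.48104 ≈ 0.3189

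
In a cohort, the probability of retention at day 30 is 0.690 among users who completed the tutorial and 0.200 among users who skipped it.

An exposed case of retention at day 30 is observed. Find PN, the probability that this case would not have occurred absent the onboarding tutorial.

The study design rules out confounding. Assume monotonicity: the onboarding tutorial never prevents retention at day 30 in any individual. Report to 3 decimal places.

Let p₁ = 0.69, p₀ = 0.2.
Under exogeneity and monotonicity, PN = (p₁ − p₀) / p₁.
PN = (0.69 − 0.2) / 0.69 = 0.49 / 0.69 ≈ 0.7101

PN ≈ 0.710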